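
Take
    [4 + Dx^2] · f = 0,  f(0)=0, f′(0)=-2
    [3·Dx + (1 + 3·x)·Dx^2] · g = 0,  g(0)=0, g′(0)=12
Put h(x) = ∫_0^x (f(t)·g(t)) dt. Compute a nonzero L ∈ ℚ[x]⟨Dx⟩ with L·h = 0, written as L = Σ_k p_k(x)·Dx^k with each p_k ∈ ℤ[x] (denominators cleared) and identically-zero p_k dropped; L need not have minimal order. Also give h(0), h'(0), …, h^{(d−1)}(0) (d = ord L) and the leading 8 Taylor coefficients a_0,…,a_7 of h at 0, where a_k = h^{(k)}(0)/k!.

L = (-1112 - 1248·x + 7344·x^2 + 27648·x^3 + 20736·x^4)·Dx + (-48 + 2160·x + 10368·x^2 + 10368·x^3)·Dx^2 + (-250 + 240·x + 4968·x^2 + 13824·x^3 + 10368·x^4)·Dx^3 + (-12 + 540·x + 2592·x^2 + 2592·x^3)·Dx^4 + (7 + 138·x + 783·x^2 + 1728·x^3 + 1296·x^4)·Dx^5  (order 5).
h: a_k = 0, 0, 0, -8, 9, -56/5, 23, -344/7, …
ICs: h(0) = 0, h′(0) = 0, h′′(0) = 0, h′′′(0) = -48, h′′′′(0) = 216.

f: a_k = 0, -2, 0, 4/3, 0, -4/15, 0, 8/315, …
g: a_k = 0, 12, -18, 36, -81, 972/5, -486, 8748/7, …
h₀=f·g: eliminate ⇒ L₀, order ≤ 2·2.
h=∫h₀ ⇒ L = L₀·Dx.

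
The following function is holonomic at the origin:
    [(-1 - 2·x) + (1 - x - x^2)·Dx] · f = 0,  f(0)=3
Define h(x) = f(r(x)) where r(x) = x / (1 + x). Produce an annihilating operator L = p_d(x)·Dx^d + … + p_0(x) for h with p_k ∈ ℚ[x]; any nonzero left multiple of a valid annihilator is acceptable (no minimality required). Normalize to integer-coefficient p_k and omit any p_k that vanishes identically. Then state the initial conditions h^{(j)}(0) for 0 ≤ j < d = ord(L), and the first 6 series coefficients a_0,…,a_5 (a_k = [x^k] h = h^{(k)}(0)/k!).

f: a_k = 3, 3, 6, 9, 15, 24, …
Change of var in L_f (x↦r) gives L₀.
L = (1 + 3·x) + (-1 - 2·x + x^3)·Dx  (order 1).
h: a_k = 3, 3, 3, 0, 3, -3, …
ICs: h(0) = 3.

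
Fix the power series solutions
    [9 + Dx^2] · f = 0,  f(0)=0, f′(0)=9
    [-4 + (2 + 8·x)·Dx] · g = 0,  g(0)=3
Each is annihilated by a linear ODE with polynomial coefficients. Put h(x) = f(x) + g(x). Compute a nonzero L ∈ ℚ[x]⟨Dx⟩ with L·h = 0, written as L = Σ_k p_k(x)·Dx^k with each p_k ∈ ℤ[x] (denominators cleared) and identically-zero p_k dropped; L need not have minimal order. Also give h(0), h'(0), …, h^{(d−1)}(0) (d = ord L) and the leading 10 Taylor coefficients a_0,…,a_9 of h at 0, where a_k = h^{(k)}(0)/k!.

L = (-378 - 1296·x - 2592·x^2) + (45 + 828·x + 3888·x^2 + 5184·x^3)·Dx + (-42 - 144·x - 288·x^2)·Dx^2 + (5 + 92·x + 432·x^2 + 576·x^3)·Dx^3  (order 3).
h: a_k = 3, 15, -6, -3/2, -30, 3603/40, -252, 442791/560, -2574, 38439129/4480, …
ICs: h(0) = 3, h′(0) = 15, h′′(0) = -12.

f: a_k = 0, 9, 0, -27/2, 0, 243/40, 0, -729/560, 0, 729/4480, …
g: a_k = 3, 6, -6, 12, -30, 84, -252, 792, -2574, 8580, …
Sum ⇒ L₀ = lclm(L_f,L_g) in ℚ(x)⟨Dx⟩.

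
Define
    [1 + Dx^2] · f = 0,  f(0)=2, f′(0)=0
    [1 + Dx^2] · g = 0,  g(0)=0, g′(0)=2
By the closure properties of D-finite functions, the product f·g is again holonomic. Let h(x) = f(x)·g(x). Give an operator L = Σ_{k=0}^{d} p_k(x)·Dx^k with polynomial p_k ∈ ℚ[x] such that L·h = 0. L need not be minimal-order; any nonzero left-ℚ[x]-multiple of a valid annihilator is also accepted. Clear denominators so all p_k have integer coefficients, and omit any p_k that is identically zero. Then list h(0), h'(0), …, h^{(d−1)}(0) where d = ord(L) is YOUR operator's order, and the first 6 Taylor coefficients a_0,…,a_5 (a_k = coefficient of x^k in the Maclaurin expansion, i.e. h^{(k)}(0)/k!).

f: a_k = 2, 0, -1, 0, 1/12, 0, …
g: a_k = 0, 2, 0, -1/3, 0, 1/60, …
Sym-product of L_f,L_g gives L₀ (≤ ord 4).
L = 4·Dx + Dx^3  (order 3).
h: a_k = 0, 4, 0, -8/3, 0, 8/15, …
ICs: h(0) = 0, h′(0) = 4, h′′(0) = 0.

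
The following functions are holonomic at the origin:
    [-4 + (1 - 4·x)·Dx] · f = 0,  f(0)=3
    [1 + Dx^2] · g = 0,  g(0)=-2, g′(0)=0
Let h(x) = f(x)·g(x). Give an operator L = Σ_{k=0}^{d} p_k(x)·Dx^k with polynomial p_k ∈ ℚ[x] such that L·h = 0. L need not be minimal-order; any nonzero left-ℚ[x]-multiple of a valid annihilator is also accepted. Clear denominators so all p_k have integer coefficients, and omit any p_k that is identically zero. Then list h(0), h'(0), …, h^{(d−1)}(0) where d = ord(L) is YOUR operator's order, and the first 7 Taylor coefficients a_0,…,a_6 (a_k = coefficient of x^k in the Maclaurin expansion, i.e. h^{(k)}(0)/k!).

L = (-1 + 4·x) + 8·Dx + (-1 + 4·x)·Dx^2  (order 2).
h: a_k = -6, -24, -93, -372, -5953/4, -5953, -2857439/120, …
ICs: h(0) = -6, h′(0) = -24.

f: a_k = 3, 12, 48, 192, 768, 3072, 12288, …
g: a_k = -2, 0, 1, 0, -1/12, 0, 1/360, …
L₀ := L_f ⊗_s L_g (sym. prod.), ord ≤ 2.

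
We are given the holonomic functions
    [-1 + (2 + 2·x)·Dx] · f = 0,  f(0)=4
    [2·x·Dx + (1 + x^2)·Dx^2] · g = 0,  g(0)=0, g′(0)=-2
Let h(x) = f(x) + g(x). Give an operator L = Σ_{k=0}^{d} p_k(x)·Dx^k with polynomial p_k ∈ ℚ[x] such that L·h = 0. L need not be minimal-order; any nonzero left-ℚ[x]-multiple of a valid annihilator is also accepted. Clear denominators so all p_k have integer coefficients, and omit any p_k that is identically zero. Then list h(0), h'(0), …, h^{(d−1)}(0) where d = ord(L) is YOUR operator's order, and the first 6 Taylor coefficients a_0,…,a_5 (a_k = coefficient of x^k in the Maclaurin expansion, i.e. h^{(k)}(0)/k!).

L = (-4 - 10·x + 12·x^2 + 6·x^3)·Dx + (-11 - 16·x + 10·x^2 + 48·x^3 + 21·x^4)·Dx^2 + (-2 + 6·x + 12·x^2 + 12·x^3 + 14·x^4 + 6·x^5)·Dx^3  (order 3).
h: a_k = 4, 0, -1/2, 11/12, -5/32, -93/320, …
ICs: h(0) = 4, h′(0) = 0, h′′(0) = -1.

f: a_k = 4, 2, -1/2, 1/4, -5/32, 7/64, …
g: a_k = 0, -2, 0, 2/3, 0, -2/5, …
Weyl lclm of L_f,L_g ⇒ L₀ (ord ≤ 3).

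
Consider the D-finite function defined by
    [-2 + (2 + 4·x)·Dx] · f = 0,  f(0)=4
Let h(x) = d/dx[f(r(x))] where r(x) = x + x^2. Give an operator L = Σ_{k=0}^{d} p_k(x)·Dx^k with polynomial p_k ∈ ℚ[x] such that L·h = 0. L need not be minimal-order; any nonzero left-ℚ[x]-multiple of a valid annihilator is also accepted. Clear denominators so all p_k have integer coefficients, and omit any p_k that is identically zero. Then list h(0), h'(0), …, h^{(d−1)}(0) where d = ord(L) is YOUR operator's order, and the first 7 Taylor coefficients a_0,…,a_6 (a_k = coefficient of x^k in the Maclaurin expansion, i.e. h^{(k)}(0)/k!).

L = 1 + (-1 - 4·x - 6·x^2 - 4·x^3)·Dx  (order 1).
h: a_k = 4, 4, -6, 6, -5/2, -9/2, 49/4, …
ICs: h(0) = 4.

f: a_k = 4, 4, -2, 2, -5/2, 7/2, -21/4, …
Substitute x→r, Dx→(1/r')Dx; clear ⇒ L₀.
h₀' ⇒ L via d/dx closure of L₀.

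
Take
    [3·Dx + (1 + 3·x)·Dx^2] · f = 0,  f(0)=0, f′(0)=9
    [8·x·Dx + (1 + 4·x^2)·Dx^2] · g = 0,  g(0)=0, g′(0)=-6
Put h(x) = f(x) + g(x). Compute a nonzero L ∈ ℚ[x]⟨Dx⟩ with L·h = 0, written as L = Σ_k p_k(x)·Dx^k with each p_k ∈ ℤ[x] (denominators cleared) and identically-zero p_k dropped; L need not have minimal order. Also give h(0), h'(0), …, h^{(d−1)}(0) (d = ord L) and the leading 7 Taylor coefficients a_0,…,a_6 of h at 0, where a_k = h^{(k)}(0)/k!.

L = (-24 - 216·x + 288·x^2 + 288·x^3)·Dx + (-26 - 48·x - 120·x^2 + 576·x^3 + 576·x^4)·Dx^2 + (-3 - x + 24·x^2 + 32·x^3 + 144·x^4 + 144·x^5)·Dx^3  (order 3).
h: a_k = 0, 3, -27/2, 35, -243/4, 633/5, -729/2, …
ICs: h(0) = 0, h′(0) = 3, h′′(0) = -27.

f: a_k = 0, 9, -27/2, 27, -243/4, 729/5, -729/2, …
g: a_k = 0, -6, 0, 8, 0, -96/5, 0, …
h₀=f+g: left-lcm gives L₀, ord ≤ 4.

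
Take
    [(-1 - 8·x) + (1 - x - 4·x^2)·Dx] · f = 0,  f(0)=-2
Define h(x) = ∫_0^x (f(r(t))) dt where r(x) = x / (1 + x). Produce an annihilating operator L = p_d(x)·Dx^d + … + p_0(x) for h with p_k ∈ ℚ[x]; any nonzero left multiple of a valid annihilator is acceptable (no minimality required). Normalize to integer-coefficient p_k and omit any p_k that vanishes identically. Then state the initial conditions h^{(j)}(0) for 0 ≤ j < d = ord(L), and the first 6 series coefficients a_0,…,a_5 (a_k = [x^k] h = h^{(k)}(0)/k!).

L = (1 + 9·x)·Dx + (-1 - 2·x + 3·x^2 + 4·x^3)·Dx^2  (order 2).
h: a_k = 0, -2, -1, -8/3, 0, -32/5, …
ICs: h(0) = 0, h′(0) = -2.

f: a_k = -2, -2, -10, -18, -58, -130, …
Substitute x→r, Dx→(1/r')Dx; clear ⇒ L₀.
h=∫₀ˣh₀: take L = L₀·Dx.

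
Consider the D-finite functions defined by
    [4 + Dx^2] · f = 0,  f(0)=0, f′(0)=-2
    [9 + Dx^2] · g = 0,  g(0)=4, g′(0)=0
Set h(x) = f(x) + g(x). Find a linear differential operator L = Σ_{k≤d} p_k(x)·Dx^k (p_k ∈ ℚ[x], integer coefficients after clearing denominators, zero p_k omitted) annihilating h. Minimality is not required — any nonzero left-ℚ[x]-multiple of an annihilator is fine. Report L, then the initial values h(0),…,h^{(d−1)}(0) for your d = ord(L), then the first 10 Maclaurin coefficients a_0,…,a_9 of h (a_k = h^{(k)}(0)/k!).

L = 36 + 13·Dx^2 + Dx^4  (order 4).
h: a_k = 4, -2, -18, 4/3, 27/2, -4/15, -81/20, 8/315, 729/1120, -4/2835, …
ICs: h(0) = 4, h′(0) = -2, h′′(0) = -36, h′′′(0) = 8.

f: a_k = 0, -2, 0, 4/3, 0, -4/15, 0, 8/315, 0, -4/2835, …
g: a_k = 4, 0, -18, 0, 27/2, 0, -81/20, 0, 729/1120, 0, …
f+g: L₀ = lclm(L_f,L_g), ord ≤ 2+2.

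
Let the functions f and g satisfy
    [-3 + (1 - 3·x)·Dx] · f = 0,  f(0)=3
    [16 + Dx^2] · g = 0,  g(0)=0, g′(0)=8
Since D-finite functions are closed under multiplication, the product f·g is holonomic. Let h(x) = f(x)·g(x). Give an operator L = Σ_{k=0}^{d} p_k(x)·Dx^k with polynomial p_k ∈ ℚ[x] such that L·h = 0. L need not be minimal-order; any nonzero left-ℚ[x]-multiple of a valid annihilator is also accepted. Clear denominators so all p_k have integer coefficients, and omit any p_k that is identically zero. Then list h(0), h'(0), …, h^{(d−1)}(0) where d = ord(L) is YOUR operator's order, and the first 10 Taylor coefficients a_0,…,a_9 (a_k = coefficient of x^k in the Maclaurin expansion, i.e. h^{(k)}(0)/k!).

f: a_k = 3, 9, 27, 81, 243, 729, 2187, 6561, 19683, 59049, …
g: a_k = 0, 8, 0, -64/3, 0, 256/15, 0, -2048/315, 0, 4096/2835, …
L₀ := L_f ⊗_s L_g (sym. prod.), ord ≤ 2.
L = (-16 + 48·x) + 6·Dx + (-1 + 3·x)·Dx^2  (order 2).
h: a_k = 0, 24, 72, 152, 456, 7096/5, 21288/5, 1339096/105, 1339096/35, 108470872/945, …
ICs: h(0) = 0, h′(0) = 24.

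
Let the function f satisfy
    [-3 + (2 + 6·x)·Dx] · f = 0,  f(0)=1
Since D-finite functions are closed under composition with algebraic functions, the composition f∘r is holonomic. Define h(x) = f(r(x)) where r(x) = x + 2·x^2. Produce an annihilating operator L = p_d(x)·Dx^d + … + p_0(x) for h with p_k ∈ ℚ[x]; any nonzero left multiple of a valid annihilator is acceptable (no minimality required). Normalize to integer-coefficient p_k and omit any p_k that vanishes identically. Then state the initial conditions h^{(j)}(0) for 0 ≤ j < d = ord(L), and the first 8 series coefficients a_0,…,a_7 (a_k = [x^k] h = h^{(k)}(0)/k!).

f: a_k = 1, 3/2, -9/8, 27/16, -405/128, 1701/256, -15309/1024, 72171/2048, …
Change of var in L_f (x↦r) gives L₀.
L = (-3 - 12·x) + (2 + 6·x + 12·x^2)·Dx  (order 1).
h: a_k = 1, 3/2, 15/8, -45/16, 315/128, 405/256, -11205/1024, 41715/2048, …
ICs: h(0) = 1.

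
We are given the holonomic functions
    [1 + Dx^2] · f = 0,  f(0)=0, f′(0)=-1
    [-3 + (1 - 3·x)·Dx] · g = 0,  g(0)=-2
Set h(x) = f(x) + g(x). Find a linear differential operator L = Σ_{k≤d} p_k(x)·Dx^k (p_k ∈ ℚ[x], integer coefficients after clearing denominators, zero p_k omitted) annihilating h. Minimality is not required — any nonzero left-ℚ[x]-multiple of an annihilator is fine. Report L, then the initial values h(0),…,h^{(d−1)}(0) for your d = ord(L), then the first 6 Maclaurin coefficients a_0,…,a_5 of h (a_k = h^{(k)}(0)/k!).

f: a_k = 0, -1, 0, 1/6, 0, -1/120, …
g: a_k = -2, -6, -18, -54, -162, -486, …
Weyl lclm of L_f,L_g ⇒ L₀ (ord ≤ 3).
L = (-165 + 18·x - 27·x^2) + (19 - 63·x + 27·x^2 - 27·x^3)·Dx + (-165 + 18·x - 27·x^2)·Dx^2 + (19 - 63·x + 27·x^2 - 27·x^3)·Dx^3  (order 3).
h: a_k = -2, -7, -18, -323/6, -162, -58321/120, …
ICs: h(0) = -2, h′(0) = -7, h′′(0) = -36.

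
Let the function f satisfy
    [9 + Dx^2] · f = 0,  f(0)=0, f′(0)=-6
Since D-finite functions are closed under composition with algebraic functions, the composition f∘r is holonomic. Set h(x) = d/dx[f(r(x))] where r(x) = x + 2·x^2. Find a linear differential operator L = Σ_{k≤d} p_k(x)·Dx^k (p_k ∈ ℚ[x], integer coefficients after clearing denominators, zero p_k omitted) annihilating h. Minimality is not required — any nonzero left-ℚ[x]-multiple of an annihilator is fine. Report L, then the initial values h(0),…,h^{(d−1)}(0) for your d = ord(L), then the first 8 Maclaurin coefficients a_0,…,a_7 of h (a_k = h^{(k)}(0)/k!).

L = (57 + 144·x + 864·x^2 + 2304·x^3 + 2304·x^4) + (-12 - 48·x)·Dx + (1 + 8·x + 16·x^2)·Dx^2  (order 2).
h: a_k = -6, -24, 27, 216, 2079/4, 189, -45117/40, -12474/5, …
ICs: h(0) = -6, h′(0) = -24.

f: a_k = 0, -6, 0, 9, 0, -81/20, 0, 243/280, …
Change of var in L_f (x↦r) gives L₀.
Differentiate: ansatz ord ≤ ord L₀ ⇒ L.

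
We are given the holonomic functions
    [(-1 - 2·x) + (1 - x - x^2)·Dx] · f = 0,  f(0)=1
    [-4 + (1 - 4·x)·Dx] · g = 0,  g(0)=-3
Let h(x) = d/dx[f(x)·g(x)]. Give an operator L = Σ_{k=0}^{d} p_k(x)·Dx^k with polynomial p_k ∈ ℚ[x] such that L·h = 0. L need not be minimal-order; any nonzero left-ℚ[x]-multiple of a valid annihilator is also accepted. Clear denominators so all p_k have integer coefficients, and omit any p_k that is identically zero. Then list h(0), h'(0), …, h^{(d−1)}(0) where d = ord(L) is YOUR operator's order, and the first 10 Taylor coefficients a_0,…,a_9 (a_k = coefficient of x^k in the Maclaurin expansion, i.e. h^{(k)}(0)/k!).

L = (44 - 114·x - 66·x^2 + 192·x^3 + 192·x^4) + (-5 + 31·x - 33·x^2 - 62·x^3 + 60·x^4 + 48·x^5)·Dx  (order 1).
h: a_k = -15, -132, -819, -4428, -22260, -107082, -500157, -2287248, -10294101, -45754230, …
ICs: h(0) = -15.

f: a_k = 1, 1, 2, 3, 5, 8, 13, 21, 34, 55, …
g: a_k = -3, -12, -48, -192, -768, -3072, -12288, -49152, -196608, -786432, …
Sym-product of L_f,L_g gives L₀ (≤ ord 1).
h₀' ⇒ L via d/dx closure of L₀.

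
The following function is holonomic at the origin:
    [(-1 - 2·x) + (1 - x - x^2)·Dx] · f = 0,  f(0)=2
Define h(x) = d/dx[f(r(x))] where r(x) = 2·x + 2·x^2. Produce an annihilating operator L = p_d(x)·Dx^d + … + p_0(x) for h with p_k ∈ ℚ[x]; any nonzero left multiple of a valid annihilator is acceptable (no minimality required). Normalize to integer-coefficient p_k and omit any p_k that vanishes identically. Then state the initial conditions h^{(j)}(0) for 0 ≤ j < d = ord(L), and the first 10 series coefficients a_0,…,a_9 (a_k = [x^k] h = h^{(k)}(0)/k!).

f: a_k = 2, 2, 4, 6, 10, 16, 26, 42, 68, 110, …
h₀=f(r): pull back L_f along r ⇒ L₀.
Differentiate: ansatz ord ≤ ord L₀ ⇒ L.
L = (10 + 20·x + 60·x^2 + 80·x^3 + 40·x^4) + (-1 + 10·x^2 + 20·x^3 + 20·x^4 + 8·x^5)·Dx  (order 1).
h: a_k = 4, 40, 240, 1280, 6480, 31392, 147840, 682240, 3098880, 13902080, …
ICs: h(0) = 4.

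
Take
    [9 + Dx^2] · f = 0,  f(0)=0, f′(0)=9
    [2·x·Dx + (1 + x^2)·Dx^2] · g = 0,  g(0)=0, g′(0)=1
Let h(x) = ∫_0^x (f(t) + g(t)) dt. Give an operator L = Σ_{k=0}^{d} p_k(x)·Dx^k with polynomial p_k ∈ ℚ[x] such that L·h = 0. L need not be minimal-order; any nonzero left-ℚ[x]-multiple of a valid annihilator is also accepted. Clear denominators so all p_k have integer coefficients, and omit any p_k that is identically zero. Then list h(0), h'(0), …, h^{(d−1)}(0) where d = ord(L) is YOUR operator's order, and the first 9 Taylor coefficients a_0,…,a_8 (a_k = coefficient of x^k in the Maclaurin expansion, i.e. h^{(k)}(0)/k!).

f: a_k = 0, 9, 0, -27/2, 0, 243/40, 0, -729/560, 0, …
g: a_k = 0, 1, 0, -1/3, 0, 1/5, 0, -1/7, 0, …
f+g: L₀ = lclm(L_f,L_g), ord ≤ 2+2.
h=∫₀ˣh₀: take L = L₀·Dx.
L = (-54·x + 540·x^3 + 162·x^5)·Dx^2 + (63 + 279·x^2 + 297·x^4 + 81·x^6)·Dx^3 + (-6·x + 60·x^3 + 18·x^5)·Dx^4 + (7 + 31·x^2 + 33·x^4 + 9·x^6)·Dx^5  (order 5).
h: a_k = 0, 0, 5, 0, -83/24, 0, 251/240, 0, -809/4480, …
ICs: h(0) = 0, h′(0) = 0, h′′(0) = 10, h′′′(0) = 0, h′′′′(0) = -83.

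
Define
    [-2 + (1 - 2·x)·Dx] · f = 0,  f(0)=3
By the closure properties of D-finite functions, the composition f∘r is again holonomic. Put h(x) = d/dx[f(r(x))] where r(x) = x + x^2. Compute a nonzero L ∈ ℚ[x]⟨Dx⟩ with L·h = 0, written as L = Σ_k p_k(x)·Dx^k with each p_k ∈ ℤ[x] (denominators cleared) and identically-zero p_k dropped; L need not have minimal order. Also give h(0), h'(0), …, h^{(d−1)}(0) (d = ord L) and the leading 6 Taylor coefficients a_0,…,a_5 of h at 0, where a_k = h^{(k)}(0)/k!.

f: a_k = 3, 6, 12, 24, 48, 96, …
L₀ from L_f via x↦r, Dx↦r'^{-1}Dx.
Derive L from L₀ (diff closure).
L = (6 + 12·x + 12·x^2) + (-1 + 6·x^2 + 4·x^3)·Dx  (order 1).
h: a_k = 6, 36, 144, 528, 1800, 5904, …
ICs: h(0) = 6.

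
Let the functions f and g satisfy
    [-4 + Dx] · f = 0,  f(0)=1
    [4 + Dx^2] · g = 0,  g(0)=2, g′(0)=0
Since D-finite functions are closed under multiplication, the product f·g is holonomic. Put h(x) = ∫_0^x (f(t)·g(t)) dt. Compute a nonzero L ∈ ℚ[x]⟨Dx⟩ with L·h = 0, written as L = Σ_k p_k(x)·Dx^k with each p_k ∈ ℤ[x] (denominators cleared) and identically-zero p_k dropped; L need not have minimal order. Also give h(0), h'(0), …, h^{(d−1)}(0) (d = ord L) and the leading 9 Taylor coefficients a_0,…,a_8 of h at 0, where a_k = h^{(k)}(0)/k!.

f: a_k = 1, 4, 8, 32/3, 32/3, 128/15, 256/45, 1024/315, 512/315, …
g: a_k = 2, 0, -4, 0, 4/3, 0, -8/45, 0, 4/315, …
h₀=f·g: eliminate ⇒ L₀, order ≤ 1·2.
h=∫₀ˣh₀: take L = L₀·Dx.
L = 20·Dx - 8·Dx^2 + Dx^3  (order 3).
h: a_k = 0, 2, 4, 4, 4/3, -28/15, -152/45, -104/35, -556/315, …
ICs: h(0) = 0, h′(0) = 2, h′′(0) = 8.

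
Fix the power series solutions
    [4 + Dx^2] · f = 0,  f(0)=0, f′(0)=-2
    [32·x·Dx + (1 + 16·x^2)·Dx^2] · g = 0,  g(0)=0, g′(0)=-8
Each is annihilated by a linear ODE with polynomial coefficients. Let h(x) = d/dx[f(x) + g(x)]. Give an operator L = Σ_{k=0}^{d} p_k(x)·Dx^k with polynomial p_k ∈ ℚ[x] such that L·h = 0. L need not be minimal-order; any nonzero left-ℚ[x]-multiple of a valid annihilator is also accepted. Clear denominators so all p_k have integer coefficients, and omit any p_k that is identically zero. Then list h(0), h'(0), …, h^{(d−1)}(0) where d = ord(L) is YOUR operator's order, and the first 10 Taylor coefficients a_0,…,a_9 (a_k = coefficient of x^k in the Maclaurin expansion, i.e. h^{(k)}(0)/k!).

L = (-6016·x + 102400·x^3 + 32768·x^5) + (-28 + 1216·x^2 + 27648·x^4 + 16384·x^6)·Dx + (-1504·x + 25600·x^3 + 8192·x^5)·Dx^2 + (-7 + 304·x^2 + 6912·x^4 + 4096·x^6)·Dx^3  (order 3).
h: a_k = -10, 0, 132, 0, -6148/3, 0, 1474568/45, 0, -165150724/315, 0, …
ICs: h(0) = -10, h′(0) = 0, h′′(0) = 264.

f: a_k = 0, -2, 0, 4/3, 0, -4/15, 0, 8/315, 0, -4/2835, …
g: a_k = 0, -8, 0, 128/3, 0, -2048/5, 0, 32768/7, 0, -524288/9, …
L₀ := lclm(L_f,L_g); ord L₀ ≤ 2+2.
Differentiate: ansatz ord ≤ ord L₀ ⇒ L.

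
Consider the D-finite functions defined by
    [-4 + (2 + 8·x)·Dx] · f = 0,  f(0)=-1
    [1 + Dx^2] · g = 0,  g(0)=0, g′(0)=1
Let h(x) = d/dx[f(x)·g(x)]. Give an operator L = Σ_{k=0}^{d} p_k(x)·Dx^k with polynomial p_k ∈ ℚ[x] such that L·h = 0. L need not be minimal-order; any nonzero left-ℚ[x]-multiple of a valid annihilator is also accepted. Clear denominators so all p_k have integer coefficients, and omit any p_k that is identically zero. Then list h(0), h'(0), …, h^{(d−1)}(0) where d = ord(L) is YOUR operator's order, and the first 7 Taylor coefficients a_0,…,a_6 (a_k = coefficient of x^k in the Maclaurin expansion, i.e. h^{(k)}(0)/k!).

f: a_k = -1, -2, 2, -4, 10, -28, 84, …
g: a_k = 0, 1, 0, -1/6, 0, 1/120, 0, …
f·g: L₀ = L_f ⊗_s L_g, ord ≤ 1·2.
h=h₀': d/dx-closure on L₀ ⇒ L.
L = (-7 + 336·x + 736·x^2 + 256·x^3 + 256·x^4) + (44 + 144·x - 192·x^2 - 256·x^3)·Dx + (13 + 112·x + 288·x^2 + 256·x^3 + 256·x^4)·Dx^2  (order 2).
h: a_k = -1, -4, 13/2, -44/3, 1159/24, -1641/10, 83009/144, …
ICs: h(0) = -1, h′(0) = -4.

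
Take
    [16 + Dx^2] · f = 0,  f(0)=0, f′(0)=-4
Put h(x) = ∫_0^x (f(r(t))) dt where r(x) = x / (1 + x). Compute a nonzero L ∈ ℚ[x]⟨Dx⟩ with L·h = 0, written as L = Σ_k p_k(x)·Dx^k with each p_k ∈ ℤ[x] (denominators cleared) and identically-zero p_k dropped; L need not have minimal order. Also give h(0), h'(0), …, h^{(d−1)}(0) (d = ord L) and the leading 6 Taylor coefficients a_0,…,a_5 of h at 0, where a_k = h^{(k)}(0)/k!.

L = 16·Dx + (2 + 6·x + 6·x^2 + 2·x^3)·Dx^2 + (1 + 4·x + 6·x^2 + 4·x^3 + x^4)·Dx^3  (order 3).
h: a_k = 0, 0, -2, 4/3, 5/3, -28/5, …
ICs: h(0) = 0, h′(0) = 0, h′′(0) = -4.

f: a_k = 0, -4, 0, 32/3, 0, -128/15, …
Change of var in L_f (x↦r) gives L₀.
h=∫₀ˣh₀: take L = L₀·Dx.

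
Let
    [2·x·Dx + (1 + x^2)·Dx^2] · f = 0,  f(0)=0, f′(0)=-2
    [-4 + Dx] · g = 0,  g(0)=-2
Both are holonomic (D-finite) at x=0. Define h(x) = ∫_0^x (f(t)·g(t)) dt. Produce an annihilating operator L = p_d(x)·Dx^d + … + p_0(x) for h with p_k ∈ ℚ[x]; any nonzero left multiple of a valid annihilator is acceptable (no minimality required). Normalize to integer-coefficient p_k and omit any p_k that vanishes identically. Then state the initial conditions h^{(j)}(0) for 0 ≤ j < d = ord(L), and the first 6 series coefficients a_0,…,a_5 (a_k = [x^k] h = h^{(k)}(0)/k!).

f: a_k = 0, -2, 0, 2/3, 0, -2/5, …
g: a_k = -2, -8, -16, -64/3, -64/3, -256/15, …
Product ⇒ symmetric product L₀, ord ≤ 2.
h=∫h₀ ⇒ L = L₀·Dx.
L = (16 - 8·x + 16·x^2)·Dx + (-8 + 2·x - 8·x^2)·Dx^2 + (1 + x^2)·Dx^3  (order 3).
h: a_k = 0, 0, 2, 16/3, 23/3, 112/15, …
ICs: h(0) = 0, h′(0) = 0, h′′(0) = 4.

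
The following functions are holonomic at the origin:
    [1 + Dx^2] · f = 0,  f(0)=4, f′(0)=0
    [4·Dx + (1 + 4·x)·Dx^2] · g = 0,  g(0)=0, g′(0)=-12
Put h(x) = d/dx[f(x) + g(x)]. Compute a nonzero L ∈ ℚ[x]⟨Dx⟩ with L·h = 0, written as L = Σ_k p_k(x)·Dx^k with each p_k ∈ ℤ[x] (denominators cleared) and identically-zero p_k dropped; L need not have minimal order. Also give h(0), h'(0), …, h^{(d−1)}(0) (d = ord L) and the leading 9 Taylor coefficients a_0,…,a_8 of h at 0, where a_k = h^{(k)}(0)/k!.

L = (388 + 32·x + 64·x^2) + (33 + 140·x + 48·x^2 + 64·x^3)·Dx + (388 + 32·x + 64·x^2)·Dx^2 + (33 + 140·x + 48·x^2 + 64·x^3)·Dx^3  (order 3).
h: a_k = -12, 44, -192, 2306/3, -3072, 368639/30, -49152, 247726081/1260, -786432, …
ICs: h(0) = -12, h′(0) = 44, h′′(0) = -384.

f: a_k = 4, 0, -2, 0, 1/6, 0, -1/180, 0, 1/10080, …
g: a_k = 0, -12, 24, -64, 192, -3072/5, 2048, -49152/7, 24576, …
h₀=f+g: left-lcm gives L₀, ord ≤ 4.
h=h₀': d/dx-closure on L₀ ⇒ L.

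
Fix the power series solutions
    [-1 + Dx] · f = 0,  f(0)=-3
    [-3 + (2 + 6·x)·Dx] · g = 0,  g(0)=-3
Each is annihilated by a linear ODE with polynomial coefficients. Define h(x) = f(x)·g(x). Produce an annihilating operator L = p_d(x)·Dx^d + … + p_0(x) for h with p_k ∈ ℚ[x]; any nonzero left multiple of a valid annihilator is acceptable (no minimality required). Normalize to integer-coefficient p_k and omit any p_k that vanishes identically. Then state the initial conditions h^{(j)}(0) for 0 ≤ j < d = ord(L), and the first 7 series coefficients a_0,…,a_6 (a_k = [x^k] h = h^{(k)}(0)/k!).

L = (-5 - 6·x) + (2 + 6·x)·Dx  (order 1).
h: a_k = 9, 45/2, 63/8, 213/16, -2013/128, 48471/1280, -88837/1024, …
ICs: h(0) = 9.

f: a_k = -3, -3, -3/2, -1/2, -1/8, -1/40, -1/240, …
g: a_k = -3, -9/2, 27/8, -81/16, 1215/128, -5103/256, 45927/1024, …
f·g: L₀ = L_f ⊗_s L_g, ord ≤ 1·1.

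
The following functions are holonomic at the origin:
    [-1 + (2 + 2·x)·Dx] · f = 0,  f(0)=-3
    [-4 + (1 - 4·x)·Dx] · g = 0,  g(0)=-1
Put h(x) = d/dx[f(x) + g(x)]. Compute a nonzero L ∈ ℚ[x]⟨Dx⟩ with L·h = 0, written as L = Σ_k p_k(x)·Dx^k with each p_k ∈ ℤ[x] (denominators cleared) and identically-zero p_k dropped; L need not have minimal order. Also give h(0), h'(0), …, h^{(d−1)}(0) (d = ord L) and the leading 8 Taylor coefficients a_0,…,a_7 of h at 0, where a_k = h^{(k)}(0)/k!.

L = (-216 - 96·x) + (-381 - 792·x - 336·x^2)·Dx + (34 - 78·x - 208·x^2 - 96·x^3)·Dx^2  (order 2).
h: a_k = -11/2, -125/4, -3081/16, -32753/32, -1310825/256, -12582723/512, -234881717/2048, -2147482361/4096, …
ICs: h(0) = -11/2, h′(0) = -125/4.

f: a_k = -3, -3/2, 3/8, -3/16, 15/128, -21/256, 63/1024, -99/2048, …
g: a_k = -1, -4, -16, -64, -256, -1024, -4096, -16384, …
Weyl lclm of L_f,L_g ⇒ L₀ (ord ≤ 2).
Derive L from L₀ (diff closure).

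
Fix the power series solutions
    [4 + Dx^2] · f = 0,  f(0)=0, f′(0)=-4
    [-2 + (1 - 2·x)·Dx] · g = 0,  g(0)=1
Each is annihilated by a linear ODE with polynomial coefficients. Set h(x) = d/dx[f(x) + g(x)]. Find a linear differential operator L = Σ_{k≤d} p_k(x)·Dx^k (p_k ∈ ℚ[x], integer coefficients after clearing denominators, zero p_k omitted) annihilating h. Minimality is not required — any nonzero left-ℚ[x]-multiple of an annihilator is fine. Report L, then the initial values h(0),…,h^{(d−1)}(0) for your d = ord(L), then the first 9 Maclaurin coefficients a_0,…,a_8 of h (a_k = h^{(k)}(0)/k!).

f: a_k = 0, -4, 0, 8/3, 0, -8/15, 0, 16/315, 0, …
g: a_k = 1, 2, 4, 8, 16, 32, 64, 128, 256, …
L₀ := lclm(L_f,L_g); ord L₀ ≤ 2+1.
Differentiate: ansatz ord ≤ ord L₀ ⇒ L.
L = (208 - 64·x + 64·x^2) + (-28 + 72·x - 48·x^2 + 32·x^3)·Dx + (52 - 16·x + 16·x^2)·Dx^2 + (-7 + 18·x - 12·x^2 + 8·x^3)·Dx^3  (order 3).
h: a_k = -2, 8, 32, 64, 472/3, 384, 40336/45, 2048, 1451512/315, …
ICs: h(0) = -2, h′(0) = 8, h′′(0) = 64.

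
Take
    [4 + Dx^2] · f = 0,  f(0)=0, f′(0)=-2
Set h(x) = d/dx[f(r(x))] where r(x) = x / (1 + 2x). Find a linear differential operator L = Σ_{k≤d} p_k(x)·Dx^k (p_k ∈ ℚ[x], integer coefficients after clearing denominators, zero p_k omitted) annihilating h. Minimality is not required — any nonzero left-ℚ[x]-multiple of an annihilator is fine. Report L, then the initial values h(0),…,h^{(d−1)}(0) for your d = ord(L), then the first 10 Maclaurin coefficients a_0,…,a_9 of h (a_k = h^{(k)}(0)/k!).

f: a_k = 0, -2, 0, 4/3, 0, -4/15, 0, 8/315, 0, -4/2835, …
h₀=f(r): pull back L_f along r ⇒ L₀.
h=h₀': d/dx-closure on L₀ ⇒ L.
L = (28 + 96·x + 96·x^2) + (12 + 72·x + 144·x^2 + 96·x^3)·Dx + (1 + 8·x + 24·x^2 + 32·x^3 + 16·x^4)·Dx^2  (order 2).
h: a_k = -2, 8, -20, 32, -4/3, -240, 55448/45, -203648/45, 896716/63, -2558960/63, …
ICs: h(0) = -2, h′(0) = 8.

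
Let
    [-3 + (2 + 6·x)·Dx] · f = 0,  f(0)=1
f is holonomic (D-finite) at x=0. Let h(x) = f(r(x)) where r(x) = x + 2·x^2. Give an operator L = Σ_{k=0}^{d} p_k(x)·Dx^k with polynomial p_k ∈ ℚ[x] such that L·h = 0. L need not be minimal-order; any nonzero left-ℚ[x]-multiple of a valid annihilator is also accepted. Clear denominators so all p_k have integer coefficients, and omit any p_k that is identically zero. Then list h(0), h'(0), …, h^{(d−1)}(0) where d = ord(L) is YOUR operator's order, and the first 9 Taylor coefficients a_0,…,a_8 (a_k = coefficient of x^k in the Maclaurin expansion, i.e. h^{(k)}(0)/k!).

L = (-3 - 12·x) + (2 + 6·x + 12·x^2)·Dx  (order 1).
h: a_k = 1, 3/2, 15/8, -45/16, 315/128, 405/256, -11205/1024, 41715/2048, -282285/32768, …
ICs: h(0) = 1.

f: a_k = 1, 3/2, -9/8, 27/16, -405/128, 1701/256, -15309/1024, 72171/2048, -2814669/32768, …
Change of var in L_f (x↦r) gives L₀.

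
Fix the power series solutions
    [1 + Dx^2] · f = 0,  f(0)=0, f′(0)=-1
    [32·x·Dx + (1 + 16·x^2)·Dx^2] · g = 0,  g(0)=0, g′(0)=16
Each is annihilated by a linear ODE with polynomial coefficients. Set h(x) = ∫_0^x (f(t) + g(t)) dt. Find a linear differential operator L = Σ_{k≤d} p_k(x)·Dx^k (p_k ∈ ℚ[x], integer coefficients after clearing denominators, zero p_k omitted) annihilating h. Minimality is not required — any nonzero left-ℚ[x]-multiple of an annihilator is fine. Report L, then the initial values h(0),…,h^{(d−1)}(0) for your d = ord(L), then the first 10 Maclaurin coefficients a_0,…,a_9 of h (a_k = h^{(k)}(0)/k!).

L = (-6112·x + 99328·x^3 + 8192·x^5)·Dx^2 + (-31 + 1072·x^2 + 25344·x^4 + 4096·x^6)·Dx^3 + (-6112·x + 99328·x^3 + 8192·x^5)·Dx^4 + (-31 + 1072·x^2 + 25344·x^4 + 4096·x^6)·Dx^5  (order 5).
h: a_k = 0, 0, 15/2, 0, -511/24, 0, 98303/720, 0, -47185919/40320, 0, …
ICs: h(0) = 0, h′(0) = 0, h′′(0) = 15, h′′′(0) = 0, h′′′′(0) = -511.

f: a_k = 0, -1, 0, 1/6, 0, -1/120, 0, 1/5040, 0, -1/362880, …
g: a_k = 0, 16, 0, -256/3, 0, 4096/5, 0, -65536/7, 0, 1048576/9, …
f+g: L₀ = lclm(L_f,L_g), ord ≤ 2+2.
∫: right-multiply L₀ by Dx.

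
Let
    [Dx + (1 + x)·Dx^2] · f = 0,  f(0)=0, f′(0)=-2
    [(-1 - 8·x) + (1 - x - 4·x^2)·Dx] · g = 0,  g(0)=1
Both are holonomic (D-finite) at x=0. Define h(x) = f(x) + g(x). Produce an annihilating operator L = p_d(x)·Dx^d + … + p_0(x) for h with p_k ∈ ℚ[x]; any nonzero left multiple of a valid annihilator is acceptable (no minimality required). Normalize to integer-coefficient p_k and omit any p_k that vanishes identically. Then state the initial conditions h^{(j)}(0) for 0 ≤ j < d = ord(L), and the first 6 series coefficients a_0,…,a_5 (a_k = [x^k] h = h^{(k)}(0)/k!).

f: a_k = 0, -2, 1, -2/3, 1/2, -2/5, …
g: a_k = 1, 1, 5, 9, 29, 65, …
Sum ⇒ L₀ = lclm(L_f,L_g) in ℚ(x)⟨Dx⟩.
L = (-74 - 562·x - 1120·x^2 - 1728·x^3 - 768·x^4)·Dx + (-52 - 576·x - 1636·x^2 - 3264·x^3 - 3488·x^4 - 1280·x^5)·Dx^2 + (11 + 41·x + 53·x^2 - 185·x^3 - 704·x^4 - 752·x^5 - 256·x^6)·Dx^3  (order 3).
h: a_k = 1, -1, 6, 25/3, 59/2, 323/5, …
ICs: h(0) = 1, h′(0) = -1, h′′(0) = 12.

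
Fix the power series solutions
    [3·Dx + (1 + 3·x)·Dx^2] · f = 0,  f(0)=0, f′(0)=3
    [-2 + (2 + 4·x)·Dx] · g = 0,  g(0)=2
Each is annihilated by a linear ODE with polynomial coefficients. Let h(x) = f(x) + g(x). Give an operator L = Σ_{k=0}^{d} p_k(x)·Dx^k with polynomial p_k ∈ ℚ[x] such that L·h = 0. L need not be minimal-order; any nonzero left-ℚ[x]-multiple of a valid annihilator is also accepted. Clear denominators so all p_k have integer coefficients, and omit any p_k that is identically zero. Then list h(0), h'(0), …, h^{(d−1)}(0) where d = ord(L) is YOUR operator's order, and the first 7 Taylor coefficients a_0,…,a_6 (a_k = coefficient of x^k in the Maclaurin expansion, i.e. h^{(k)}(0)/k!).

L = (18 + 18·x)·Dx + (30 + 108·x + 90·x^2)·Dx^2 + (4 + 26·x + 54·x^2 + 36·x^3)·Dx^3  (order 3).
h: a_k = 2, 5, -11/2, 10, -43/2, 1007/20, -993/8, …
ICs: h(0) = 2, h′(0) = 5, h′′(0) = -11.

f: a_k = 0, 3, -9/2, 9, -81/4, 243/5, -243/2, …
g: a_k = 2, 2, -1, 1, -5/4, 7/4, -21/8, …
Sum ⇒ L₀ = lclm(L_f,L_g) in ℚ(x)⟨Dx⟩.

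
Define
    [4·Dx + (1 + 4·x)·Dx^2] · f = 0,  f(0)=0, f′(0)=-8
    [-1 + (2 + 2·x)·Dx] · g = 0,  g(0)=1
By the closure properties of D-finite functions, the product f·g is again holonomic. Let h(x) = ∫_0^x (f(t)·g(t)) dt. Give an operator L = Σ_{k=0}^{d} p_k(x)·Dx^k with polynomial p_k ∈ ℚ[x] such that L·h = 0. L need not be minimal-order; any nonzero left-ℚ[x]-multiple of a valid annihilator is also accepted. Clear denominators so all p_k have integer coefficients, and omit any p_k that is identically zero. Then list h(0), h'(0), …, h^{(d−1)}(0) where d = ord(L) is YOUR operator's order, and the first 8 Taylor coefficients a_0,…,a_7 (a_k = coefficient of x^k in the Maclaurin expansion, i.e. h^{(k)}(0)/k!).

L = (-5 + 4·x)·Dx + (12 + 12·x)·Dx^2 + (4 + 24·x + 36·x^2 + 16·x^3)·Dx^3  (order 3).
h: a_k = 0, 0, -4, 4, -101/12, 125/6, -81349/1440, 547691/3360, …
ICs: h(0) = 0, h′(0) = 0, h′′(0) = -8.

f: a_k = 0, -8, 16, -128/3, 128, -2048/5, 4096/3, -32768/7, …
g: a_k = 1, 1/2, -1/8, 1/16, -5/128, 7/256, -21/1024, 33/2048, …
Product ⇒ symmetric product L₀, ord ≤ 2.
Integrate: L := L₀·Dx.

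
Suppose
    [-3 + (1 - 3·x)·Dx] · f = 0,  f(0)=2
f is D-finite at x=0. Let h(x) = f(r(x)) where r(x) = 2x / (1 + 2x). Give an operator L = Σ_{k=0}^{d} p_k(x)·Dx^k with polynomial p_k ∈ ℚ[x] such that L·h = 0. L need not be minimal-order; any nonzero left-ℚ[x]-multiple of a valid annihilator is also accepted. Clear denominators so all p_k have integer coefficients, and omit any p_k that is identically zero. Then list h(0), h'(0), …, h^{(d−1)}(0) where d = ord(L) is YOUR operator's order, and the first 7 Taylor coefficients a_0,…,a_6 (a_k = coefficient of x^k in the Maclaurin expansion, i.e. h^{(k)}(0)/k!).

f: a_k = 2, 6, 18, 54, 162, 486, 1458, …
f∘r: x↦r, Dx↦Dx/r' in L_f ⇒ L₀.
L = 6 + (-1 + 2·x + 8·x^2)·Dx  (order 1).
h: a_k = 2, 12, 48, 192, 768, 3072, 12288, …
ICs: h(0) = 2.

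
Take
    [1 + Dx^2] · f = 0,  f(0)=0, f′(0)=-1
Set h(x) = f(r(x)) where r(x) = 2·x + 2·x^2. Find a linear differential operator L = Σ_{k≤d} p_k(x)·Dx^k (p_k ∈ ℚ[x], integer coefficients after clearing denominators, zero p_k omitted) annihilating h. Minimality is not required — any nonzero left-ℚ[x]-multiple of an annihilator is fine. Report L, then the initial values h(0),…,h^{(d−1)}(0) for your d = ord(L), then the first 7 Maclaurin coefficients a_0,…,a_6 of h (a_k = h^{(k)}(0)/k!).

f: a_k = 0, -1, 0, 1/6, 0, -1/120, 0, …
Substitute x→r, Dx→(1/r')Dx; clear ⇒ L₀.
L = (4 + 24·x + 48·x^2 + 32·x^3) - 2·Dx + (1 + 2·x)·Dx^2  (order 2).
h: a_k = 0, -2, -2, 4/3, 4, 56/15, 0, …
ICs: h(0) = 0, h′(0) = -2.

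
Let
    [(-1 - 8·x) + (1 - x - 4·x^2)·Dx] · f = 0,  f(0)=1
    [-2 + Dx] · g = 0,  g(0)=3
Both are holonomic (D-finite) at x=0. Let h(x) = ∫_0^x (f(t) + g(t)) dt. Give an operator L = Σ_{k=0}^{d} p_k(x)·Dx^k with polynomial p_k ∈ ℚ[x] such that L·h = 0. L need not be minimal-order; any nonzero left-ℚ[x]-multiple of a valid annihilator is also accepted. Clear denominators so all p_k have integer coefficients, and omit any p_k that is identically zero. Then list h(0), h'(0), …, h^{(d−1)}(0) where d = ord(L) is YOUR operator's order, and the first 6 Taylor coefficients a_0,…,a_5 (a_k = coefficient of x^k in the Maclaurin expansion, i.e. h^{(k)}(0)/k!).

f: a_k = 1, 1, 5, 9, 29, 65, …
g: a_k = 3, 6, 6, 4, 2, 4/5, …
Weyl lclm of L_f,L_g ⇒ L₀ (ord ≤ 2).
Integrate: L := L₀·Dx.
L = (-16 - 20·x - 240·x^2 - 128·x^3)·Dx + (6 + 32·x + 124·x^2 - 32·x^3 - 64·x^4)·Dx^2 + (1 - 11·x - 2·x^2 + 48·x^3 + 32·x^4)·Dx^3  (order 3).
h: a_k = 0, 4, 7/2, 11/3, 13/4, 31/5, …
ICs: h(0) = 0, h′(0) = 4, h′′(0) = 7.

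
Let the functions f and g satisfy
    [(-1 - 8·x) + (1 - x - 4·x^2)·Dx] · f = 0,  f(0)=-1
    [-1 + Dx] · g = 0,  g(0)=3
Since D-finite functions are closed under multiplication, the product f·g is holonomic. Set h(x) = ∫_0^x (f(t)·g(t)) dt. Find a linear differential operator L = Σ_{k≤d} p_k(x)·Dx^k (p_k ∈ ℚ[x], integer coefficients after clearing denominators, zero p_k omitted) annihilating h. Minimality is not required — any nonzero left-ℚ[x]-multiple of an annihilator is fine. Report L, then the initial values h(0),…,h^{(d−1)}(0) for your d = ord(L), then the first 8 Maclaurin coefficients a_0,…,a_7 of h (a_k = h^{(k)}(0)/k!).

f: a_k = -1, -1, -5, -9, -29, -65, -181, -441, …
g: a_k = 3, 3, 3/2, 1/2, 1/8, 1/40, 1/240, 1/1680, …
L₀ := L_f ⊗_s L_g (sym. prod.), ord ≤ 1.
∫: right-multiply L₀ by Dx.
L = (2 + 7·x - 4·x^2)·Dx + (-1 + x + 4·x^2)·Dx^2  (order 2).
h: a_k = 0, -3, -3, -13/2, -11, -977/40, -5963/120, -26971/240, …
ICs: h(0) = 0, h′(0) = -3.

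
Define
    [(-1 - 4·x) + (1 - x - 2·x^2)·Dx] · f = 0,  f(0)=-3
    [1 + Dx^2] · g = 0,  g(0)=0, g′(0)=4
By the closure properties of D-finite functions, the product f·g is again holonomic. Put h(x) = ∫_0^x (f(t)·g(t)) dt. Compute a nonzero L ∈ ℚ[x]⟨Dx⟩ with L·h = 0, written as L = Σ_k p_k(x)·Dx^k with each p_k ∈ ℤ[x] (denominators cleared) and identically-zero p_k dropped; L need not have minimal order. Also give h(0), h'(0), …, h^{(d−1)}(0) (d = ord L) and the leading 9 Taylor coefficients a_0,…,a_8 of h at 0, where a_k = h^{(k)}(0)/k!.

f: a_k = -3, -3, -9, -15, -33, -63, -129, -255, -513, …
g: a_k = 0, 4, 0, -2/3, 0, 1/30, 0, -1/1260, 0, …
h₀=f·g: eliminate ⇒ L₀, order ≤ 1·2.
h=∫₀ˣh₀: take L = L₀·Dx.
L = (3 + x + 2·x^2)·Dx + (2 + 8·x)·Dx^2 + (-1 + x + 2·x^2)·Dx^3  (order 3).
h: a_k = 0, 0, -6, -4, -17/2, -58/5, -1261/60, -2421/70, -41521/672, …
ICs: h(0) = 0, h′(0) = 0, h′′(0) = -12.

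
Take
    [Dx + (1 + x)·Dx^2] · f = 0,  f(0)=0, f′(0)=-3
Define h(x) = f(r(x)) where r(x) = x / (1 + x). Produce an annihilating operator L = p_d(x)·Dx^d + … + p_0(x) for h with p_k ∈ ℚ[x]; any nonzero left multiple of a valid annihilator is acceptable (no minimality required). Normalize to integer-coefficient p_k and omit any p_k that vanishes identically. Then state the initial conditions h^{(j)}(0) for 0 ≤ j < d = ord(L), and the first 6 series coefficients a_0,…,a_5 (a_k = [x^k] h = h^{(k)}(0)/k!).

L = (3 + 4·x)·Dx + (1 + 3·x + 2·x^2)·Dx^2  (order 2).
h: a_k = 0, -3, 9/2, -7, 45/4, -93/5, …
ICs: h(0) = 0, h′(0) = -3.

f: a_k = 0, -3, 3/2, -1, 3/4, -3/5, …
Change of var in L_f (x↦r) gives L₀.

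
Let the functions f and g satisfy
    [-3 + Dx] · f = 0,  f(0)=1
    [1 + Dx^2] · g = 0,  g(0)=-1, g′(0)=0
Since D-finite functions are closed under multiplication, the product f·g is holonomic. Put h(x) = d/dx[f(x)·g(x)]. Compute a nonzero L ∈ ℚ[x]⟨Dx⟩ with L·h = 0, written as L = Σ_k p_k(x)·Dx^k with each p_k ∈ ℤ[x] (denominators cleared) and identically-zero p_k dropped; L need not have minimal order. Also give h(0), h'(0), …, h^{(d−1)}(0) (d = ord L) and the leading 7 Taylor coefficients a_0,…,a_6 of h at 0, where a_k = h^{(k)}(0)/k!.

L = 10 - 6·Dx + Dx^2  (order 2).
h: a_k = -3, -8, -9, -14/3, 1/2, 44/15, 83/30, …
ICs: h(0) = -3, h′(0) = -8.

f: a_k = 1, 3, 9/2, 9/2, 27/8, 81/40, 81/80, …
g: a_k = -1, 0, 1/2, 0, -1/24, 0, 1/720, …
f·g: L₀ = L_f ⊗_s L_g, ord ≤ 1·2.
h₀' ⇒ L via d/dx closure of L₀.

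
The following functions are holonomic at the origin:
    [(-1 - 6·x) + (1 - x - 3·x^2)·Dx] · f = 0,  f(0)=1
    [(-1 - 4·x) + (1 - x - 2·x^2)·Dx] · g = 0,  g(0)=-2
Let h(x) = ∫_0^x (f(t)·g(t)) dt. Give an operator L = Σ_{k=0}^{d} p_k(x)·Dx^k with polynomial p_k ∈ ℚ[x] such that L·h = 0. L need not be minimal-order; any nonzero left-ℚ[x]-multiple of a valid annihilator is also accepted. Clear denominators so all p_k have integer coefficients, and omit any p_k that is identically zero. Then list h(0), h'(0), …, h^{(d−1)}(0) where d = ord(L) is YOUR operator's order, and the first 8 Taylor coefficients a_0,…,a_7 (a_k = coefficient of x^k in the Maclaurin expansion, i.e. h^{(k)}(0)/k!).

L = (-2 - 8·x + 15·x^2 + 24·x^3)·Dx + (1 - 2·x - 4·x^2 + 5·x^3 + 6·x^4)·Dx^2  (order 2).
h: a_k = 0, -2, -2, -16/3, -19/2, -108/5, -44, -674/7, …
ICs: h(0) = 0, h′(0) = -2.

f: a_k = 1, 1, 4, 7, 19, 40, 97, 217, …
g: a_k = -2, -2, -6, -10, -22, -42, -86, -170, …
Sym-product of L_f,L_g gives L₀ (≤ ord 1).
Integrate: L := L₀·Dx.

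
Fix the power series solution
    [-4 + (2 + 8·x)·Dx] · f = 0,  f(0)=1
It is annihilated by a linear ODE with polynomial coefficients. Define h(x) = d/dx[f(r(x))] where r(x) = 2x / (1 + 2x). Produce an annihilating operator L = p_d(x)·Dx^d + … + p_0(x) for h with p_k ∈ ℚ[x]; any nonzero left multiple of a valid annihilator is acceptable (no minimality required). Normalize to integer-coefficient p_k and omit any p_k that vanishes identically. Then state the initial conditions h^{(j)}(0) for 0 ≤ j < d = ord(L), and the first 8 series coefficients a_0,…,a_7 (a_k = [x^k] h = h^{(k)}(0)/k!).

L = (-8 - 40·x) + (-1 - 12·x - 20·x^2)·Dx  (order 1).
h: a_k = 4, -32, 240, -1920, 16320, -144384, 1309952, -12083200, …
ICs: h(0) = 4.

f: a_k = 1, 2, -2, 4, -10, 28, -84, 264, …
h₀=f(r): pull back L_f along r ⇒ L₀.
Derive L from L₀ (diff closure).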